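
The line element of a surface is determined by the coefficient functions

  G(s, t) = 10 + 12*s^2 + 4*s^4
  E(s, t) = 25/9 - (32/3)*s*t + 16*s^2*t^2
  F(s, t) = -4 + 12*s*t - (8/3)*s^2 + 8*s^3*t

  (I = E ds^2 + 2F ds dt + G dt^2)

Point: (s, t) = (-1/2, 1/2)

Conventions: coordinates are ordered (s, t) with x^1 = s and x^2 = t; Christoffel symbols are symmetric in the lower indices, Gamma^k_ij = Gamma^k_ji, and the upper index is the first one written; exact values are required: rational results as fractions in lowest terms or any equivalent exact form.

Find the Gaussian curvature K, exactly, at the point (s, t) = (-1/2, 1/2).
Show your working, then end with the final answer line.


E = 58/9, F = -49/6, G = 53/4, EG - F^2 = 673/36 at the point
E_s = -28/3, E_t = 28/3, F_s = 35/3, F_t = -7, G_s = -14, G_t = 0
E_tt = 8, F_st = 18, G_ss = 36
K follows from Brioschi's formula, (det M1 - det M2)/(EG - F^2)^2.
M1 = [[-E_tt/2 + F_st - G_ss/2, E_s/2, F_s - E_t/2], [F_t - G_s/2, E, F], [G_t/2, F, G]] = [[-4, -14/3, 7], [0, 58/9, -49/6], [0, -49/6, 53/4]]; det M1 = -673/9
M2 = [[0, E_t/2, G_s/2], [E_t/2, E, F], [G_s/2, F, G]] = [[0, 14/3, -7], [14/3, 58/9, -49/6], [-7, -49/6, 53/4]]; det M2 = -637/9
det M1 - det M2 = -4; K = -4 / (673/36)^2 = -5184/452929

Answer: K = -5184/452929


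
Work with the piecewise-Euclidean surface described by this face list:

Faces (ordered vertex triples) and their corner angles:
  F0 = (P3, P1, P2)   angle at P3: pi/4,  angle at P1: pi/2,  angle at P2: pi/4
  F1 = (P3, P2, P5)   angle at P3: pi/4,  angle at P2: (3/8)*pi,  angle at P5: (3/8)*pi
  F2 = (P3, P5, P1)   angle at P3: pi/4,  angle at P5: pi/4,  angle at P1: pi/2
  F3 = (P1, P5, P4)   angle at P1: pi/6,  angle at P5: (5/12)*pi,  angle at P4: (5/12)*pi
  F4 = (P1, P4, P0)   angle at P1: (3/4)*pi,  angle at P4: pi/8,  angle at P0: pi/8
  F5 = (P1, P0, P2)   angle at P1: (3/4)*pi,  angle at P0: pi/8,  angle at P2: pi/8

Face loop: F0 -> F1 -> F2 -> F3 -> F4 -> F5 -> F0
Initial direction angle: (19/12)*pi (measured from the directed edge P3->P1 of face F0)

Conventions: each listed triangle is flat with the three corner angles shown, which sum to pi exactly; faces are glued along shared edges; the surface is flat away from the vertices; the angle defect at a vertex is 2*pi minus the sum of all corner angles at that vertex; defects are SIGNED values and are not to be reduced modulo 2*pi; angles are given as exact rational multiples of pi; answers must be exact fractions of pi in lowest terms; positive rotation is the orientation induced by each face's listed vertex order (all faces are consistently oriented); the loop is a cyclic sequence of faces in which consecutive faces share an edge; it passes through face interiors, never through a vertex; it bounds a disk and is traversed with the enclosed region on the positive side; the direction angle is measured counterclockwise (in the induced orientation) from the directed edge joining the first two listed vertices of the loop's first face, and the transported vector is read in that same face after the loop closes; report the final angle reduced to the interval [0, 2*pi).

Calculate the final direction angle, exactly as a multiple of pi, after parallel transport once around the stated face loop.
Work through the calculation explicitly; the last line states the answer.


enclosed vertex P1: corner angles sum to (8/3)*pi, defect = 2*pi - (8/3)*pi = (-2/3)*pi
enclosed vertex P3: corner angles sum to (3/4)*pi, defect = 2*pi - (3/4)*pi = (5/4)*pi
final direction = starting direction + enclosed defect total, reduced mod 2*pi (induced orientation)
final angle = (19/12)*pi + (7/12)*pi = pi/6 (mod 2*pi)

Answer: final direction angle = pi/6


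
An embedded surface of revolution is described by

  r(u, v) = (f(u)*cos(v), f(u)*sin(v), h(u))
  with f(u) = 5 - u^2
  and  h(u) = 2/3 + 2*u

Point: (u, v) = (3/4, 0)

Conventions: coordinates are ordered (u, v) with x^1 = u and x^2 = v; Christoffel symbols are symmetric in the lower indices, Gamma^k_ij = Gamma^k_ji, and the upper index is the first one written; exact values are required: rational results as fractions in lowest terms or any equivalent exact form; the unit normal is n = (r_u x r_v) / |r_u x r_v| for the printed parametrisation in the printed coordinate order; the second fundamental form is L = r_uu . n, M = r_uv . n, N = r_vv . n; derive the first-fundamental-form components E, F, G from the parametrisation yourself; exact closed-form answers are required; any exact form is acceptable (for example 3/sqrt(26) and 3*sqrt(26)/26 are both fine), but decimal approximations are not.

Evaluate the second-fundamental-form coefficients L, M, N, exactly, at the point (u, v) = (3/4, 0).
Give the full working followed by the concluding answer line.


f = 71/16, f' = -3/2, f'' = -2, h' = 2, h'' = 0
E = 25/4, F = 0, G = 5041/256; answer radicand W^2 = 25/4
unnormalised second-form numerators: l = 4, m = 0, n = 71/8; L = l/sqrt(25/4), and similarly M = m/sqrt(W^2), N = n/sqrt(W^2)

Answer: L = 8/5, M = 0, N = 71/20


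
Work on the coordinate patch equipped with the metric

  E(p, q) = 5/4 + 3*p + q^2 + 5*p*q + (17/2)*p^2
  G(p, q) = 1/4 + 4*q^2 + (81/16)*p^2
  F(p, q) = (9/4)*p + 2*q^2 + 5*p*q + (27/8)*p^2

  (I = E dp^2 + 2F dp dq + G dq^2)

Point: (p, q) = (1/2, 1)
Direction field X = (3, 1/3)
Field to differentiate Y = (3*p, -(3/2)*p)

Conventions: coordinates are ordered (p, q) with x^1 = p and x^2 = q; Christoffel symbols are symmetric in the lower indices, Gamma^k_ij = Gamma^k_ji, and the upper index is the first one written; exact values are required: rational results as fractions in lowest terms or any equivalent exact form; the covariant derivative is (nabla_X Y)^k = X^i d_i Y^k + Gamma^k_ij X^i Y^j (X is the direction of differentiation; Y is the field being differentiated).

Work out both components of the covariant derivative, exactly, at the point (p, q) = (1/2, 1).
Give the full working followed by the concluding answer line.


E = 67/8, F = 207/32, G = 353/64 at the point
E_p = 33/2, E_q = 9/2, F_p = 85/8, F_q = 13/2, G_p = 81/16, G_q = 8
EG - F^2 = 4453/1024;  g^inv = (1024/4453) * [[353/64, -207/32], [-207/32, 67/8]]
first-kind symbols [ij,l] = (1/2)(d_i g_jl + d_j g_il - d_l g_ij): [pp,p] = E_p/2 = 33/4, [pp,q] = F_p - E_q/2 = 67/8, [pq,p] = E_q/2 = 9/4, [pq,q] = G_p/2 = 81/32, [qq,p] = F_q - G_p/2 = 127/32, [qq,q] = G_q/2 = 4
Gamma^p_ij = (G*[ij,p] - F*[ij,q])/(EG - F^2), Gamma^q_ij = (E*[ij,q] - F*[ij,p])/(EG - F^2)
Gamma_ppp = -8880/4453, Gamma_ppq = -4059/4453, Gamma_pqq = -8161/8906, Gamma_qpp = 17176/4453, Gamma_qpq = 6804/4453, Gamma_qqq = 8015/4453
X = (3, 1/3), Y = (3/2, -3/4) at the point

Answer: (nabla_X Y)^p = 65923/35624, (nabla_X Y)^q = 173371/17812


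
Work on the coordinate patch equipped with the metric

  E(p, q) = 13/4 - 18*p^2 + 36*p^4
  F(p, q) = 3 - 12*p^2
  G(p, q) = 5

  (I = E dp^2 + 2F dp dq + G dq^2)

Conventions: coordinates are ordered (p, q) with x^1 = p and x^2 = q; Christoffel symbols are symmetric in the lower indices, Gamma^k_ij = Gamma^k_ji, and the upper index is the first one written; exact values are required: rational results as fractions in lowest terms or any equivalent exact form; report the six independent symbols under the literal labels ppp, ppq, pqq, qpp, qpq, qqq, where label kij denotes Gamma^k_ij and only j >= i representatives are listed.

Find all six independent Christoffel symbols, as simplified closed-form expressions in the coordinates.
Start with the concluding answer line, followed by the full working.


Answer: Gamma_ppp = (288*p^3 - 72*p)/(144*p^4 - 72*p^2 + 29), Gamma_ppq = 0, Gamma_pqq = 0, Gamma_qpp = -96*p/(144*p^4 - 72*p^2 + 29), Gamma_qpq = 0, Gamma_qqq = 0

E = 13/4 - 18*p^2 + 36*p^4; F = 3 - 12*p^2; G = 5
Gamma^k_ij = (1/2) g^{kl} (d_i g_jl + d_j g_il - d_l g_ij), with g^inv = (1/(EG-F^2)) [[G, -F], [-F, E]]
first partials: E_p = -36*p + 144*p^3, E_q = 0, F_p = -24*p, F_q = 0, G_p = 0, G_q = 0
D = EG - F^2 = 29/4 - 18*p^2 + 36*p^4
expanded: Gamma^p_pp = (G E_p - 2F F_p + F E_q)/(2D), Gamma^p_pq = (G E_q - F G_p)/(2D), Gamma^p_qq = (2G F_q - G G_p - F G_q)/(2D), Gamma^q_pp = (2E F_p - E E_q - F E_p)/(2D), Gamma^q_pq = (E G_p - F E_q)/(2D), Gamma^q_qq = (E G_q - 2F F_q + F G_p)/(2D); substitute and cancel common factors


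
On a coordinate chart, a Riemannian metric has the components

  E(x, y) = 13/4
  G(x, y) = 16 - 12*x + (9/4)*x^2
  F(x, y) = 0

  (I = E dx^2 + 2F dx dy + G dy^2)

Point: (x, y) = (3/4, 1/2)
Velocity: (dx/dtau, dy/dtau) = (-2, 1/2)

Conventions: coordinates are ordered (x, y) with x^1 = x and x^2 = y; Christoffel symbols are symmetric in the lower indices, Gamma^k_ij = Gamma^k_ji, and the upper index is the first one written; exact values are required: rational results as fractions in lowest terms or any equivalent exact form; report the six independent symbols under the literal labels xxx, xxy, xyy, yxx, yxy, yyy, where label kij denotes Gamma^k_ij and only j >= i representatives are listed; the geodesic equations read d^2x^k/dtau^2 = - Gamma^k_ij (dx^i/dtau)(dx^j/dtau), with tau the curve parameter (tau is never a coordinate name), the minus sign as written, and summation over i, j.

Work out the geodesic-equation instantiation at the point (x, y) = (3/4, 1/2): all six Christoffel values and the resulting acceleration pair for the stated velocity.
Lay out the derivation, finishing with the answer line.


E = 13/4, F = 0, G = 529/64 at the point
E_x = 0, E_y = 0, F_x = 0, F_y = 0, G_x = -69/8, G_y = 0
EG - F^2 = 6877/256;  g^inv = (256/6877) * [[529/64, 0], [0, 13/4]]
first-kind symbols [ij,l] = (1/2)(d_i g_jl + d_j g_il - d_l g_ij): [xx,x] = E_x/2 = 0, [xx,y] = F_x - E_y/2 = 0, [xy,x] = E_y/2 = 0, [xy,y] = G_x/2 = -69/16, [yy,x] = F_y - G_x/2 = 69/16, [yy,y] = G_y/2 = 0
Gamma^x_ij = (G*[ij,x] - F*[ij,y])/(EG - F^2), Gamma^y_ij = (E*[ij,y] - F*[ij,x])/(EG - F^2)
Gamma_xxx = 0, Gamma_xxy = 0, Gamma_xyy = 69/52, Gamma_yxx = 0, Gamma_yxy = -12/23, Gamma_yyy = 0
d^2x/dtau^2 = -(Gamma_xxx*(-2)^2 + 2*Gamma_xxy*(-2)*(1/2) + Gamma_xyy*(1/2)^2) = -69/208
d^2y/dtau^2 = -(Gamma_yxx*(-2)^2 + 2*Gamma_yxy*(-2)*(1/2) + Gamma_yyy*(1/2)^2) = -24/23

Answer: Gamma_xxx = 0, Gamma_xxy = 0, Gamma_xyy = 69/52, Gamma_yxx = 0, Gamma_yxy = -12/23, Gamma_yyy = 0; accelerations (d^2x/dtau^2, d^2y/dtau^2) = (-69/208, -24/23)


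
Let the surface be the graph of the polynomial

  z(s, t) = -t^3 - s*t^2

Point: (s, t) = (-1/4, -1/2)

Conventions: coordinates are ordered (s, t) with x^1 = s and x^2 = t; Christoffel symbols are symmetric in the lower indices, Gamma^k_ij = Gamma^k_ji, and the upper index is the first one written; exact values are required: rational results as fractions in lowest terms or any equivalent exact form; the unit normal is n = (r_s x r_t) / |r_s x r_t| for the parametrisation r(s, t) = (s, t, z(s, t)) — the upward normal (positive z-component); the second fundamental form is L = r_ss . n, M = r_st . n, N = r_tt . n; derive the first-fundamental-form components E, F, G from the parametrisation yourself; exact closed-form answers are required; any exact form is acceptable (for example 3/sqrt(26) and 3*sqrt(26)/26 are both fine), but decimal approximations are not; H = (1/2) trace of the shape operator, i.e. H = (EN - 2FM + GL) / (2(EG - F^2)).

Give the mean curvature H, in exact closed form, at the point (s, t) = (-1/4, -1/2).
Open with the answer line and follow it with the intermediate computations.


Answer: H = 103*sqrt(33)/1089

z_s = -1/4, z_t = -1, z_ss = 0, z_st = 1, z_tt = 7/2
E = 17/16, F = 1/4, G = 2; answer radicand W^2 = 33/16
unnormalised second-form numerators: l = 0, m = 1, n = 7/2; L = l/sqrt(33/16), and similarly M = m/sqrt(W^2), N = n/sqrt(W^2)
H = (E*n - 2*F*m + G*l) / (2*(EG - F^2)*sqrt(W^2)); E*n - 2*F*m + G*l = 103/32, EG - F^2 = 33/16, so H = (103/132)/sqrt(33/16)


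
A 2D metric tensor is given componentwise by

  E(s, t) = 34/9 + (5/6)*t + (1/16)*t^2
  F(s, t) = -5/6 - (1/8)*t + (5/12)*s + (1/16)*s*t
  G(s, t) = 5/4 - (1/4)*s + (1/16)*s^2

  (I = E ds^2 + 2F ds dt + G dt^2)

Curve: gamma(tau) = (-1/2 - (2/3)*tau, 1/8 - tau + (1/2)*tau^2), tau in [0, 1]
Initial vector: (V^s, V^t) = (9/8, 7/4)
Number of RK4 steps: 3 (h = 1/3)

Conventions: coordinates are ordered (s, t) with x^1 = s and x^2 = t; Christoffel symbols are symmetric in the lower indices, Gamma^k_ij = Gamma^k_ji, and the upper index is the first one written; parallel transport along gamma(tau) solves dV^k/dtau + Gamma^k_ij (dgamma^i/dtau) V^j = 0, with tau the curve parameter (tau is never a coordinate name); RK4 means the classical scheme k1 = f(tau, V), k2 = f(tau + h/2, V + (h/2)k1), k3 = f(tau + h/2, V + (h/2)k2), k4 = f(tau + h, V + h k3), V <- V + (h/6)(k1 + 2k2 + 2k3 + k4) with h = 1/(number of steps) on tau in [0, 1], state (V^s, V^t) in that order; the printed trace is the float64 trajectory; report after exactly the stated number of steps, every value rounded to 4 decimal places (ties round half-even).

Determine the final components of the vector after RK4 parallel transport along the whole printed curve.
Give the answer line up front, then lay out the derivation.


Answer: V^s = 1.2958, V^t = 1.6763

gamma'(tau) = (-2/3, -1 + tau); f(tau, V)^k = -Gamma^k_ij(gamma(tau)) gamma'^i(tau) V^j; h = 1/3; intermediate values shown to 6 dp
curve data and Christoffel symbols at the stage parameters:
  tau = 0.000000: gamma = (-0.500000, 0.125000), gamma' = (-0.666667, -1.000000); Gamma_sss = 0.000000, Gamma_sst = 0.099327, Gamma_stt = 0.000000, Gamma_tss = 0.000000, Gamma_tst = -0.036562, Gamma_ttt = 0.000000
  tau = 0.166667: gamma = (-0.611111, -0.027778), gamma' = (-0.666667, -0.833333); Gamma_sss = 0.000000, Gamma_sst = 0.099247, Gamma_stt = 0.000000, Gamma_tss = 0.000000, Gamma_tst = -0.039034, Gamma_ttt = 0.000000
  tau = 0.333333: gamma = (-0.722222, -0.152778), gamma' = (-0.666667, -0.666667); Gamma_sss = 0.000000, Gamma_sst = 0.098933, Gamma_stt = 0.000000, Gamma_tss = 0.000000, Gamma_tst = -0.041345, Gamma_ttt = 0.000000
  tau = 0.500000: gamma = (-0.833333, -0.250000), gamma' = (-0.666667, -0.500000); Gamma_sss = 0.000000, Gamma_sst = 0.098413, Gamma_stt = 0.000000, Gamma_tss = 0.000000, Gamma_tst = -0.043455, Gamma_ttt = 0.000000
  tau = 0.666667: gamma = (-0.944444, -0.319444), gamma' = (-0.666667, -0.333333); Gamma_sss = 0.000000, Gamma_sst = 0.097714, Gamma_stt = 0.000000, Gamma_tss = 0.000000, Gamma_tst = -0.045329, Gamma_ttt = 0.000000
  tau = 0.833333: gamma = (-1.055556, -0.361111), gamma' = (-0.666667, -0.166667); Gamma_sss = 0.000000, Gamma_sst = 0.096865, Gamma_stt = 0.000000, Gamma_tss = 0.000000, Gamma_tst = -0.046939, Gamma_ttt = 0.000000
  tau = 1.000000: gamma = (-1.166667, -0.375000), gamma' = (-0.666667, 0.000000); Gamma_sss = 0.000000, Gamma_sst = 0.095891, Gamma_stt = 0.000000, Gamma_tss = 0.000000, Gamma_tst = -0.048263, Gamma_ttt = 0.000000
step 0: V^s = 1.1250, V^t = 1.7500
step 1: k1 = (0.227625, -0.083788), k2 = (0.211045, -0.083005), k3 = (0.210826, -0.082919), k4 = (0.192434, -0.080420); V <- V + (h/6)(k1 + 2k2 + 2k3 + k4): V^s = 1.1952, V^t = 1.7224
step 2: k1 = (0.192435, -0.080421), k2 = (0.172518, -0.076177), k3 = (0.172401, -0.076125), k4 = (0.151353, -0.070212); V <- V + (h/6)(k1 + 2k2 + 2k3 + k4): V^s = 1.2526, V^t = 1.6972
step 3: k1 = (0.151357, -0.070214), k2 = (0.129470, -0.062739), k3 = (0.129492, -0.062749), k4 = (0.107157, -0.053933); V <- V + (h/6)(k1 + 2k2 + 2k3 + k4): V^s = 1.2958, V^t = 1.6763


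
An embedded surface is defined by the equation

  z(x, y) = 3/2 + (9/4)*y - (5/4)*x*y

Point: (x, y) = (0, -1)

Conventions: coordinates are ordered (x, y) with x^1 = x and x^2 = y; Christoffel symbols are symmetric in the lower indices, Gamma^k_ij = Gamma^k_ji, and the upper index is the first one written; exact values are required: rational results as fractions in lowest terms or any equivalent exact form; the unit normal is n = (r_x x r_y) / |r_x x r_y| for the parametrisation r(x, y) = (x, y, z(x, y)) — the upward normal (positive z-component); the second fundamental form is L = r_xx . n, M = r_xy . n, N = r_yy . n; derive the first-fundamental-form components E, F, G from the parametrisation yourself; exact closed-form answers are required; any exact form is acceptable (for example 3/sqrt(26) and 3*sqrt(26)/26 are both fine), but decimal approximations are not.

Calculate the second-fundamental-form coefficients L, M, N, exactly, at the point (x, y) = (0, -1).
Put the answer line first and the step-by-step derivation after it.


Answer: L = 0, M = -5*sqrt(122)/122, N = 0

z_x = 5/4, z_y = 9/4, z_xx = 0, z_xy = -5/4, z_yy = 0
E = 41/16, F = 45/16, G = 97/16; answer radicand W^2 = 61/8
unnormalised second-form numerators: l = 0, m = -5/4, n = 0; L = l/sqrt(61/8), and similarly M = m/sqrt(W^2), N = n/sqrt(W^2)


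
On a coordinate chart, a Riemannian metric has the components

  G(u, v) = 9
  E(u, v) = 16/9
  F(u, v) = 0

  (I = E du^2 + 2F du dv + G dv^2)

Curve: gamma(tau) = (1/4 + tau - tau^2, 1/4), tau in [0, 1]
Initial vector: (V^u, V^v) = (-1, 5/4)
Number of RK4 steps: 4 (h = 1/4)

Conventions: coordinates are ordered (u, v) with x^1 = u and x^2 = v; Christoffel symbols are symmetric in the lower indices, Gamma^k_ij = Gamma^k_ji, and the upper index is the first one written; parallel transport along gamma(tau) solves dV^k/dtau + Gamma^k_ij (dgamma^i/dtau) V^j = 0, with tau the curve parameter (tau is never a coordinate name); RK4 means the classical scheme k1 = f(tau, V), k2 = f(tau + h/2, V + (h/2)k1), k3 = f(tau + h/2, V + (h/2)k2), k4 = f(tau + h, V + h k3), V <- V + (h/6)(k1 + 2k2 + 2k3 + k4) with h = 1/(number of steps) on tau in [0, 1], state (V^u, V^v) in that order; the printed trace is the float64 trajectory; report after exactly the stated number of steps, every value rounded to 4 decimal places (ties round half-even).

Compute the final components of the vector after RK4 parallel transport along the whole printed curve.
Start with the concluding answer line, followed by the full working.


Answer: V^u = -1.0000, V^v = 1.2500

gamma'(tau) = (1 - 2*tau, 0); f(tau, V)^k = -Gamma^k_ij(gamma(tau)) gamma'^i(tau) V^j; h = 1/4; intermediate values shown to 6 dp
curve data and Christoffel symbols at the stage parameters:
  tau = 0.000000: gamma = (0.250000, 0.250000), gamma' = (1.000000, 0.000000); Gamma_uuu = 0.000000, Gamma_uuv = 0.000000, Gamma_uvv = 0.000000, Gamma_vuu = 0.000000, Gamma_vuv = 0.000000, Gamma_vvv = 0.000000
  tau = 0.125000: gamma = (0.359375, 0.250000), gamma' = (0.750000, 0.000000); Gamma_uuu = 0.000000, Gamma_uuv = 0.000000, Gamma_uvv = 0.000000, Gamma_vuu = 0.000000, Gamma_vuv = 0.000000, Gamma_vvv = 0.000000
  tau = 0.250000: gamma = (0.437500, 0.250000), gamma' = (0.500000, 0.000000); Gamma_uuu = 0.000000, Gamma_uuv = 0.000000, Gamma_uvv = 0.000000, Gamma_vuu = 0.000000, Gamma_vuv = 0.000000, Gamma_vvv = 0.000000
  tau = 0.375000: gamma = (0.484375, 0.250000), gamma' = (0.250000, 0.000000); Gamma_uuu = 0.000000, Gamma_uuv = 0.000000, Gamma_uvv = 0.000000, Gamma_vuu = 0.000000, Gamma_vuv = 0.000000, Gamma_vvv = 0.000000
  tau = 0.500000: gamma = (0.500000, 0.250000), gamma' = (0.000000, 0.000000); Gamma_uuu = 0.000000, Gamma_uuv = 0.000000, Gamma_uvv = 0.000000, Gamma_vuu = 0.000000, Gamma_vuv = 0.000000, Gamma_vvv = 0.000000
  tau = 0.625000: gamma = (0.484375, 0.250000), gamma' = (-0.250000, 0.000000); Gamma_uuu = 0.000000, Gamma_uuv = 0.000000, Gamma_uvv = 0.000000, Gamma_vuu = 0.000000, Gamma_vuv = 0.000000, Gamma_vvv = 0.000000
  tau = 0.750000: gamma = (0.437500, 0.250000), gamma' = (-0.500000, 0.000000); Gamma_uuu = 0.000000, Gamma_uuv = 0.000000, Gamma_uvv = 0.000000, Gamma_vuu = 0.000000, Gamma_vuv = 0.000000, Gamma_vvv = 0.000000
  tau = 0.875000: gamma = (0.359375, 0.250000), gamma' = (-0.750000, 0.000000); Gamma_uuu = 0.000000, Gamma_uuv = 0.000000, Gamma_uvv = 0.000000, Gamma_vuu = 0.000000, Gamma_vuv = 0.000000, Gamma_vvv = 0.000000
  tau = 1.000000: gamma = (0.250000, 0.250000), gamma' = (-1.000000, 0.000000); Gamma_uuu = 0.000000, Gamma_uuv = 0.000000, Gamma_uvv = 0.000000, Gamma_vuu = 0.000000, Gamma_vuv = 0.000000, Gamma_vvv = 0.000000
step 0: V^u = -1.0000, V^v = 1.2500
step 1: k1 = (0.000000, 0.000000), k2 = (0.000000, 0.000000), k3 = (0.000000, 0.000000), k4 = (0.000000, 0.000000); V <- V + (h/6)(k1 + 2k2 + 2k3 + k4): V^u = -1.0000, V^v = 1.2500
step 2: k1 = (0.000000, 0.000000), k2 = (0.000000, 0.000000), k3 = (0.000000, 0.000000), k4 = (0.000000, 0.000000); V <- V + (h/6)(k1 + 2k2 + 2k3 + k4): V^u = -1.0000, V^v = 1.2500
step 3: k1 = (0.000000, 0.000000), k2 = (0.000000, 0.000000), k3 = (0.000000, 0.000000), k4 = (0.000000, 0.000000); V <- V + (h/6)(k1 + 2k2 + 2k3 + k4): V^u = -1.0000, V^v = 1.2500
step 4: k1 = (0.000000, 0.000000), k2 = (0.000000, 0.000000), k3 = (0.000000, 0.000000), k4 = (0.000000, 0.000000); V <- V + (h/6)(k1 + 2k2 + 2k3 + k4): V^u = -1.0000, V^v = 1.2500


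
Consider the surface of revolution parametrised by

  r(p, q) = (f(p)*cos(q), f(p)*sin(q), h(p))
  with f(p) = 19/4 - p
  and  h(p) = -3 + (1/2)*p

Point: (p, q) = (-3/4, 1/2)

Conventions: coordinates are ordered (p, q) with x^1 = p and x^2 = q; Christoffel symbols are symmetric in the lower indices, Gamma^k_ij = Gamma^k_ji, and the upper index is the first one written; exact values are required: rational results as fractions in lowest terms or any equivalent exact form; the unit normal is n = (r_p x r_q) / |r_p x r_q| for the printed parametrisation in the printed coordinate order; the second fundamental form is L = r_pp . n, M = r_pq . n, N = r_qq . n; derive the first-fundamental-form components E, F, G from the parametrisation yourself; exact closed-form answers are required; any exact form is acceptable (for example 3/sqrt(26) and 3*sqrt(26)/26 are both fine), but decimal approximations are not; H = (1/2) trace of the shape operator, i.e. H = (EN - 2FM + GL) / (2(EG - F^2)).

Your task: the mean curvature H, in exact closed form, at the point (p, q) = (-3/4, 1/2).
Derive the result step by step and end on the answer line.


f = 11/2, f' = -1, f'' = 0, h' = 1/2, h'' = 0
E = 5/4, F = 0, G = 121/4; answer radicand W^2 = 5/4
unnormalised second-form numerators: l = 0, m = 0, n = 11/4; L = l/sqrt(5/4), and similarly M = m/sqrt(W^2), N = n/sqrt(W^2)
H = (E*n - 2*F*m + G*l) / (2*(EG - F^2)*sqrt(W^2)); E*n - 2*F*m + G*l = 55/16, EG - F^2 = 605/16, so H = (1/22)/sqrt(5/4)

Answer: H = sqrt(5)/55


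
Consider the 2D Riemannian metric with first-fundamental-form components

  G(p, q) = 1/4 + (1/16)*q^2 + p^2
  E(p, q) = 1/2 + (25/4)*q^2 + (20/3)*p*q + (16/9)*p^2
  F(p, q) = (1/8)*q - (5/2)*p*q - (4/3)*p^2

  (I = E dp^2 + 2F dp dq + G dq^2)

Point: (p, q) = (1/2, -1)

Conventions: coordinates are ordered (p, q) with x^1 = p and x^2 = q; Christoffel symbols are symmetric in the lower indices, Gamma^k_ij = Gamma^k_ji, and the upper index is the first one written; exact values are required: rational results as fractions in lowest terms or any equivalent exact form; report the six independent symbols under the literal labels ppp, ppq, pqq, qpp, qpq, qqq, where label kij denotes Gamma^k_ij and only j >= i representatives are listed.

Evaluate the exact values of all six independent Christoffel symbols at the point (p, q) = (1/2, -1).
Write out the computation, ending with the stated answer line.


E = 139/36, F = 19/24, G = 9/16 at the point
E_p = -44/9, E_q = -55/6, F_p = 7/6, F_q = -9/8, G_p = 1, G_q = -1/8
EG - F^2 = 445/288;  g^inv = (288/445) * [[9/16, -19/24], [-19/24, 139/36]]
first-kind symbols [ij,l] = (1/2)(d_i g_jl + d_j g_il - d_l g_ij): [pp,p] = E_p/2 = -22/9, [pp,q] = F_p - E_q/2 = 23/4, [pq,p] = E_q/2 = -55/12, [pq,q] = G_p/2 = 1/2, [qq,p] = F_q - G_p/2 = -13/8, [qq,q] = G_q/2 = -1/16
Gamma^p_ij = (G*[ij,p] - F*[ij,q])/(EG - F^2), Gamma^q_ij = (E*[ij,q] - F*[ij,p])/(EG - F^2)

Answer: Gamma_ppp = -1707/445, Gamma_ppq = -1713/890, Gamma_pqq = -249/445, Gamma_qpp = 20854/1335, Gamma_qpq = 1601/445, Gamma_qqq = 301/445


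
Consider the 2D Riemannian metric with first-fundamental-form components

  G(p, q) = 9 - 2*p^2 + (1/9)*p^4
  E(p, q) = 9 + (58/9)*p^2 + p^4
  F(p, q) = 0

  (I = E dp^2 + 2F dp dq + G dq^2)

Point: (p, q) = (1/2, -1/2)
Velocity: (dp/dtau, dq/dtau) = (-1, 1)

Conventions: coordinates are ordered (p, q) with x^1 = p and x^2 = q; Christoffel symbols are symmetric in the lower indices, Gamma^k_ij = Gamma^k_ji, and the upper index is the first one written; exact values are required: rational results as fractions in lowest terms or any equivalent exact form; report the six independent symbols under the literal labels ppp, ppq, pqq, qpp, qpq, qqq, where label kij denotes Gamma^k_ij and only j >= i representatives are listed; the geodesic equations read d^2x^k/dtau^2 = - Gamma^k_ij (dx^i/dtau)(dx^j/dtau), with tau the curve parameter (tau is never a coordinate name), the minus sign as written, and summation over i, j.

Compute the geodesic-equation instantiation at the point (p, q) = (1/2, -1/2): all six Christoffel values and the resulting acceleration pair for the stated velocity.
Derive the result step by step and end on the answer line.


E = 1537/144, F = 0, G = 1225/144 at the point
E_p = 125/18, E_q = 0, F_p = 0, F_q = 0, G_p = -35/18, G_q = 0
EG - F^2 = 1882825/20736;  g^inv = (20736/1882825) * [[1225/144, 0], [0, 1537/144]]
first-kind symbols [ij,l] = (1/2)(d_i g_jl + d_j g_il - d_l g_ij): [pp,p] = E_p/2 = 125/36, [pp,q] = F_p - E_q/2 = 0, [pq,p] = E_q/2 = 0, [pq,q] = G_p/2 = -35/36, [qq,p] = F_q - G_p/2 = 35/36, [qq,q] = G_q/2 = 0
Gamma^p_ij = (G*[ij,p] - F*[ij,q])/(EG - F^2), Gamma^q_ij = (E*[ij,q] - F*[ij,p])/(EG - F^2)
Gamma_ppp = 500/1537, Gamma_ppq = 0, Gamma_pqq = 140/1537, Gamma_qpp = 0, Gamma_qpq = -4/35, Gamma_qqq = 0
d^2p/dtau^2 = -(Gamma_ppp*(-1)^2 + 2*Gamma_ppq*(-1)*(1) + Gamma_pqq*(1)^2) = -640/1537
d^2q/dtau^2 = -(Gamma_qpp*(-1)^2 + 2*Gamma_qpq*(-1)*(1) + Gamma_qqq*(1)^2) = -8/35

Answer: Gamma_ppp = 500/1537, Gamma_ppq = 0, Gamma_pqq = 140/1537, Gamma_qpp = 0, Gamma_qpq = -4/35, Gamma_qqq = 0; accelerations (d^2p/dtau^2, d^2q/dtau^2) = (-640/1537, -8/35)


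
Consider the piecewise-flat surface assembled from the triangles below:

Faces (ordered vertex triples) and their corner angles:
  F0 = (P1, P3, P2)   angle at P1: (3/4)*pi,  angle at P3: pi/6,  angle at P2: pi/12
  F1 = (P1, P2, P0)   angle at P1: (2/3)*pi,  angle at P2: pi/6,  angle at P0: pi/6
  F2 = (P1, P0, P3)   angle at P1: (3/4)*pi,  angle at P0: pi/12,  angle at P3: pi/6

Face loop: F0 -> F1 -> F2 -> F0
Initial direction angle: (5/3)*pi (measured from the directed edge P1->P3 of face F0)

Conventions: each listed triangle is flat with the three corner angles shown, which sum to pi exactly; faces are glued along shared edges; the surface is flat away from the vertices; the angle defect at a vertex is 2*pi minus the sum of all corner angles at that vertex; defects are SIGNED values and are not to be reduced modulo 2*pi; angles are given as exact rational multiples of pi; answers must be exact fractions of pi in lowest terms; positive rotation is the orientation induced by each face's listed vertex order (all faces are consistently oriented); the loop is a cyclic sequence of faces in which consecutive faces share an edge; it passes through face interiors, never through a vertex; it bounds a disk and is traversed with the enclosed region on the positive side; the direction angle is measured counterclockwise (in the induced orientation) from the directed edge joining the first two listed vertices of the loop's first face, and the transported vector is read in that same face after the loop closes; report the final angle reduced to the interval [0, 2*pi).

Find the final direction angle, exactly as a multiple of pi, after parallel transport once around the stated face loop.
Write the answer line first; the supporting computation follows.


Answer: final direction angle = (3/2)*pi

enclosed vertex P1: corner angles sum to (13/6)*pi, defect = 2*pi - (13/6)*pi = -pi/6
final direction = starting direction + enclosed defect total, reduced mod 2*pi (induced orientation)
final angle = (5/3)*pi - pi/6 = (3/2)*pi (mod 2*pi)


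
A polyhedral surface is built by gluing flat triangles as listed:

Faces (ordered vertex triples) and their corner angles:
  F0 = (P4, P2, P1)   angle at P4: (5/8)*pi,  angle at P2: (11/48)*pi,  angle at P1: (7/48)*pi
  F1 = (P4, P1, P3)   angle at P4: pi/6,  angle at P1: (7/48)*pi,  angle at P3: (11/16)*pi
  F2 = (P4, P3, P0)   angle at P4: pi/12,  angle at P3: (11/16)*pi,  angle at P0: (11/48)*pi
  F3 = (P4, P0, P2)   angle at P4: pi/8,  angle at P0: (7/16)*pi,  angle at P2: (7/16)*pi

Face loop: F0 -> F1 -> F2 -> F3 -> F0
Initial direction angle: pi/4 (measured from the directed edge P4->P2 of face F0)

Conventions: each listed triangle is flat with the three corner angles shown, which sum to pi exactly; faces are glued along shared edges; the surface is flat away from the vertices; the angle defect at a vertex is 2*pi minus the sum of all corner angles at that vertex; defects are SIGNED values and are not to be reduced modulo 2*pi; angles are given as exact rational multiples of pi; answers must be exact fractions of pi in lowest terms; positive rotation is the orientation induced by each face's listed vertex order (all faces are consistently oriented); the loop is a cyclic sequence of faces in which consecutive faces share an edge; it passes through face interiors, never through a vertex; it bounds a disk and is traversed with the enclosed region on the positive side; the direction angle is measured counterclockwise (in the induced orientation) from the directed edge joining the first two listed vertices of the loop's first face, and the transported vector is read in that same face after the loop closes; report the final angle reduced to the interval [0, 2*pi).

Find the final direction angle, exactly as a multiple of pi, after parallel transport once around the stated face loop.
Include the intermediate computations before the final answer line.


enclosed vertex P4: corner angles sum to pi, defect = 2*pi - pi = pi
by Gauss-Bonnet the loop rotates the vector by the enclosed defect sum (positive orientation, mod 2*pi)
final angle = pi/4 + pi = (5/4)*pi (mod 2*pi)

Answer: final direction angle = (5/4)*pi


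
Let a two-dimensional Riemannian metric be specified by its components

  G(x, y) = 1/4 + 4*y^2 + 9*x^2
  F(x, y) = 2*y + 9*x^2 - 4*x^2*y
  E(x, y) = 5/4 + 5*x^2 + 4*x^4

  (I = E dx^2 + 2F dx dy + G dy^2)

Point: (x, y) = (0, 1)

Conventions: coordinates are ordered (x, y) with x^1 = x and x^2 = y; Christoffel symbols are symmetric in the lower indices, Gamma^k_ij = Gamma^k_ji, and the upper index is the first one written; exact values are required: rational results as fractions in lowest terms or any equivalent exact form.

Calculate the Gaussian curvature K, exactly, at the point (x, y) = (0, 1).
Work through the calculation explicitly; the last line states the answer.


E = 5/4, F = 2, G = 17/4, EG - F^2 = 21/16 at the point
E_x = 0, E_y = 0, F_x = 0, F_y = 2, G_x = 0, G_y = 8
E_yy = 0, F_xy = 0, G_xx = 18
K follows from Brioschi's formula, (det M1 - det M2)/(EG - F^2)^2.
M1 = [[-E_yy/2 + F_xy - G_xx/2, E_x/2, F_x - E_y/2], [F_y - G_x/2, E, F], [G_y/2, F, G]] = [[-9, 0, 0], [2, 5/4, 2], [4, 2, 17/4]]; det M1 = -189/16
M2 = [[0, E_y/2, G_x/2], [E_y/2, E, F], [G_x/2, F, G]] = [[0, 0, 0], [0, 5/4, 2], [0, 2, 17/4]]; det M2 = 0
det M1 - det M2 = -189/16; K = -189/16 / (21/16)^2 = -48/7

Answer: K = -48/7


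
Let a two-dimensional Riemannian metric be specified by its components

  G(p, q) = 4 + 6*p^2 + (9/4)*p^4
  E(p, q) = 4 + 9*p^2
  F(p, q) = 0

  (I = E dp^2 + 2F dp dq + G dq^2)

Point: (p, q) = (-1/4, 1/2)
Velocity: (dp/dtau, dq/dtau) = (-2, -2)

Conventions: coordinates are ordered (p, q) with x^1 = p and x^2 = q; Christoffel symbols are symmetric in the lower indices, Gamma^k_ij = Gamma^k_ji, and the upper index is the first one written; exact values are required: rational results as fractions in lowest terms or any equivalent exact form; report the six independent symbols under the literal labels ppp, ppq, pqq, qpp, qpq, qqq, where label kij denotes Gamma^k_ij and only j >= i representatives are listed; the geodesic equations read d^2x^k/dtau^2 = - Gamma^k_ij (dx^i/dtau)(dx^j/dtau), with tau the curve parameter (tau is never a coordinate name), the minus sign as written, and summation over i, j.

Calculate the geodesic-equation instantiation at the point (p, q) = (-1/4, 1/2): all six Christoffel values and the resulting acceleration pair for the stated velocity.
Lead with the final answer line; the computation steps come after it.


Answer: Gamma_ppp = -36/73, Gamma_ppq = 0, Gamma_pqq = 201/584, Gamma_qpp = 0, Gamma_qpq = -24/67, Gamma_qqq = 0; accelerations (d^2p/dtau^2, d^2q/dtau^2) = (87/146, 192/67)

E = 73/16, F = 0, G = 4489/1024 at the point
E_p = -9/2, E_q = 0, F_p = 0, F_q = 0, G_p = -201/64, G_q = 0
EG - F^2 = 327697/16384;  g^inv = (16384/327697) * [[4489/1024, 0], [0, 73/16]]
first-kind symbols [ij,l] = (1/2)(d_i g_jl + d_j g_il - d_l g_ij): [pp,p] = E_p/2 = -9/4, [pp,q] = F_p - E_q/2 = 0, [pq,p] = E_q/2 = 0, [pq,q] = G_p/2 = -201/128, [qq,p] = F_q - G_p/2 = 201/128, [qq,q] = G_q/2 = 0
Gamma^p_ij = (G*[ij,p] - F*[ij,q])/(EG - F^2), Gamma^q_ij = (E*[ij,q] - F*[ij,p])/(EG - F^2)
Gamma_ppp = -36/73, Gamma_ppq = 0, Gamma_pqq = 201/584, Gamma_qpp = 0, Gamma_qpq = -24/67, Gamma_qqq = 0
d^2p/dtau^2 = -(Gamma_ppp*(-2)^2 + 2*Gamma_ppq*(-2)*(-2) + Gamma_pqq*(-2)^2) = 87/146
d^2q/dtau^2 = -(Gamma_qpp*(-2)^2 + 2*Gamma_qpq*(-2)*(-2) + Gamma_qqq*(-2)^2) = 192/67


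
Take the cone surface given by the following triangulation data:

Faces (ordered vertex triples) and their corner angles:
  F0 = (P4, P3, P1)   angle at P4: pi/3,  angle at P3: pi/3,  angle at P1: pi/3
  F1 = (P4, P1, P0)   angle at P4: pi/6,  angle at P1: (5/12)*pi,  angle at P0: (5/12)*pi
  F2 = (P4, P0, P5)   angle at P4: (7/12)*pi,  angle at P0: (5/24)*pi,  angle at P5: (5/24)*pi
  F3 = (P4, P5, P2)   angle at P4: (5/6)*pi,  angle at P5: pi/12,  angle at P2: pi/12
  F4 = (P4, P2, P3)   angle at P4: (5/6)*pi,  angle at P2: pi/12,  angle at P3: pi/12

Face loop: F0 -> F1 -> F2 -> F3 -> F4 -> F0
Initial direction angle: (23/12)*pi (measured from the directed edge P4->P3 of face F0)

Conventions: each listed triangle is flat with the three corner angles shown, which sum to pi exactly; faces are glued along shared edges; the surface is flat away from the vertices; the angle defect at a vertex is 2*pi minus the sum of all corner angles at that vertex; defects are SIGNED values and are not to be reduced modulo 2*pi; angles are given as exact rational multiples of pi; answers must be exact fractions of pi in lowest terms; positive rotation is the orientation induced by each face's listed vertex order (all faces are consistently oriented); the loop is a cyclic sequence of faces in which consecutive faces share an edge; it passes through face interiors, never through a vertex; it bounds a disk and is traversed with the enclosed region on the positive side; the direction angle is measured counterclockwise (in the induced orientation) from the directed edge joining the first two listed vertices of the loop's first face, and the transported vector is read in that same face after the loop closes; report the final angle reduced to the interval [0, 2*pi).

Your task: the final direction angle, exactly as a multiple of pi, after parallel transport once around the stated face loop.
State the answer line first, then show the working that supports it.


Answer: final direction angle = (7/6)*pi

enclosed vertex P4: corner angles sum to (11/4)*pi, defect = 2*pi - (11/4)*pi = (-3/4)*pi
adding the enclosed defects to the starting angle (mod 2*pi, induced orientation) gives the holonomy
final angle = (23/12)*pi - (3/4)*pi = (7/6)*pi (mod 2*pi)


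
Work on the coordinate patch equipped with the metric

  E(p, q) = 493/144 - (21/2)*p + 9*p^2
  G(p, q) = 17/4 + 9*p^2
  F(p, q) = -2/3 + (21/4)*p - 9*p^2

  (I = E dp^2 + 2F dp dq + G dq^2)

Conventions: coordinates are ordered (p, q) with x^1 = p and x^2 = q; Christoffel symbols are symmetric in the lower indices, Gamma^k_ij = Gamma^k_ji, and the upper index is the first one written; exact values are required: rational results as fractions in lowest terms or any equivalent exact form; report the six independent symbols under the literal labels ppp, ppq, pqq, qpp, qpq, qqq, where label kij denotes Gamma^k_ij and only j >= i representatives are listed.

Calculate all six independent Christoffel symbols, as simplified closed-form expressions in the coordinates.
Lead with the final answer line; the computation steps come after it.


Answer: Gamma_ppp = (-46656*p^3 + 54432*p^2 - 756*p - 10836)/(16992*p^2 - 21672*p + 8125), Gamma_ppq = (46656*p^3 - 27216*p^2 + 3456*p)/(16992*p^2 - 21672*p + 8125), Gamma_pqq = (-46656*p^3 - 22032*p)/(16992*p^2 - 21672*p + 8125), Gamma_qpp = (-46656*p^3 + 81648*p^2 - 47916*p + 8337)/(16992*p^2 - 21672*p + 8125), Gamma_qpq = (46656*p^3 - 54432*p^2 + 17748*p)/(16992*p^2 - 21672*p + 8125), Gamma_qqq = (-46656*p^3 + 27216*p^2 - 3456*p)/(16992*p^2 - 21672*p + 8125)

E = 493/144 - (21/2)*p + 9*p^2; F = -2/3 + (21/4)*p - 9*p^2; G = 17/4 + 9*p^2
Gamma^k_ij = (1/2) g^{kl} (d_i g_jl + d_j g_il - d_l g_ij), with g^inv = (1/(EG-F^2)) [[G, -F], [-F, E]]
first partials: E_p = -21/2 + 18*p, E_q = 0, F_p = 21/4 - 18*p, F_q = 0, G_p = 18*p, G_q = 0
D = EG - F^2 = 8125/576 - (301/8)*p + (59/2)*p^2
expanded: Gamma^p_pp = (G E_p - 2F F_p + F E_q)/(2D), Gamma^p_pq = (G E_q - F G_p)/(2D), Gamma^p_qq = (2G F_q - G G_p - F G_q)/(2D), Gamma^q_pp = (2E F_p - E E_q - F E_p)/(2D), Gamma^q_pq = (E G_p - F E_q)/(2D), Gamma^q_qq = (E G_q - 2F F_q + F G_p)/(2D); substitute and cancel common factors


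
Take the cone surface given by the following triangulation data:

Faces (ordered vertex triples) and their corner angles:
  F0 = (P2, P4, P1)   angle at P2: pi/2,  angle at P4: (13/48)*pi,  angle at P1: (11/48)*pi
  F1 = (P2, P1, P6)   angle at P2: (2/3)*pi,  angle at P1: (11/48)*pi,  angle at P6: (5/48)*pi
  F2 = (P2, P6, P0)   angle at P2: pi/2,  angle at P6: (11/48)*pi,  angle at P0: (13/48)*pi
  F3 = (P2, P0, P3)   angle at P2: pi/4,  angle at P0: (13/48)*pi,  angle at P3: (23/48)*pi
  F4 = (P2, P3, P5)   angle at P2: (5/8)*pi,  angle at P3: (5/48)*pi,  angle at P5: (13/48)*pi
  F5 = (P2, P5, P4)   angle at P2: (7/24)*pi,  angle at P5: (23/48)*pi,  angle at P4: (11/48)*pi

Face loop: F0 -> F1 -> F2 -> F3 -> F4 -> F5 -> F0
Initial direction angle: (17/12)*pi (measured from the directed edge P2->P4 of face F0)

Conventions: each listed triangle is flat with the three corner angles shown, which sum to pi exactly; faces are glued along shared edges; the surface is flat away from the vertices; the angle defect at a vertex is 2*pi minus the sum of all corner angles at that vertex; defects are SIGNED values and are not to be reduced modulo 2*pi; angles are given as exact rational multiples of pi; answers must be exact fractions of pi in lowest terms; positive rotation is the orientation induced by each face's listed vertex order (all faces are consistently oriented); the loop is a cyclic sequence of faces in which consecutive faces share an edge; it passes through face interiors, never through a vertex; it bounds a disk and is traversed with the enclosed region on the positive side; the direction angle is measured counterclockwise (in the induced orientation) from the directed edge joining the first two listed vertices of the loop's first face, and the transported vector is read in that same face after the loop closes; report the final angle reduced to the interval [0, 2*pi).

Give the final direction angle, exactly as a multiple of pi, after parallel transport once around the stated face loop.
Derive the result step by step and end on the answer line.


enclosed vertex P2: corner angles sum to (17/6)*pi, defect = 2*pi - (17/6)*pi = (-5/6)*pi
transport around the loop rotates by the sum of enclosed defects; add to the initial angle mod 2*pi
final angle = (17/12)*pi - (5/6)*pi = (7/12)*pi (mod 2*pi)

Answer: final direction angle = (7/12)*pi


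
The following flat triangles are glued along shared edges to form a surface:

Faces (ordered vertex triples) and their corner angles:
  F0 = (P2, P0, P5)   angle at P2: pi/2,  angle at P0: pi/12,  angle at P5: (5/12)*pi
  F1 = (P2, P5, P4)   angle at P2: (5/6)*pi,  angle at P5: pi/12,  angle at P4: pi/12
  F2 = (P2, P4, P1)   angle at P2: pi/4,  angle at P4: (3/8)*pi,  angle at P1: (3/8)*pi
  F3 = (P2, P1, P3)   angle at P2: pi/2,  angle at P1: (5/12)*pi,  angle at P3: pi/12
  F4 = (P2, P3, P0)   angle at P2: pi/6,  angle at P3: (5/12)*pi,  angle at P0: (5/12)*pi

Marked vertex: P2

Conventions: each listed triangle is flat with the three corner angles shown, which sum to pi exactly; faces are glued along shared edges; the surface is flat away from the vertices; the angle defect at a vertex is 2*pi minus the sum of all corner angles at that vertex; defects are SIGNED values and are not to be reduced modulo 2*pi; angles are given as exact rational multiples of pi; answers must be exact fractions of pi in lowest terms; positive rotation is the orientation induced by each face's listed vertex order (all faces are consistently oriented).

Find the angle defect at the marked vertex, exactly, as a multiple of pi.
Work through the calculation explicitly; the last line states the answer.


Sum of corner angles at P2: (9/4)*pi
defect = 2*pi - (9/4)*pi

Answer: defect(P2) = -pi/4
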